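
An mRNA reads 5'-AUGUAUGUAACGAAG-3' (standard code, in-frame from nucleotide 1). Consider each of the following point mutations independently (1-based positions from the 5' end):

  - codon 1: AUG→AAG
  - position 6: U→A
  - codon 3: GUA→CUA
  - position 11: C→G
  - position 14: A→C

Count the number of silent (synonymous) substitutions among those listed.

0

Codon 1: AUG (Met) → AAG (Lys) — missense.
Codon 2: UAU (Tyr) → UAA (Stop) — nonsense.
Codon 3: GUA (Val) → CUA (Leu) — missense.
Codon 4: ACG (Thr) → AGG (Arg) — missense.
Codon 5: AAG (Lys) → ACG (Thr) — missense.
Synonymous: 0 of 5.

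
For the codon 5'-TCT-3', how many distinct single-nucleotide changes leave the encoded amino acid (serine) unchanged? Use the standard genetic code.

3

Position 1: none → 0 synonymous.
Position 2: none → 0 synonymous.
Position 3: TCC, TCA, TCG → 3 synonymous.
Total: 0 + 0 + 3 = 3.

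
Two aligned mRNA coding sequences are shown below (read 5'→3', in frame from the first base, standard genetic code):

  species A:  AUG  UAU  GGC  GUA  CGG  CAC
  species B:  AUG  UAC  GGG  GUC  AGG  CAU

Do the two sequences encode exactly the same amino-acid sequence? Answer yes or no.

yes

Codon 1: AUG Met / AUG Met — identical.
Codon 2: UAU Tyr / UAC Tyr — synonymous.
Codon 3: GGC Gly / GGG Gly — synonymous.
Codon 4: GUA Val / GUC Val — synonymous.
Codon 5: CGG Arg / AGG Arg — synonymous.
Codon 6: CAC His / CAU His — synonymous.
Nonsynonymous differences: 0 → same protein.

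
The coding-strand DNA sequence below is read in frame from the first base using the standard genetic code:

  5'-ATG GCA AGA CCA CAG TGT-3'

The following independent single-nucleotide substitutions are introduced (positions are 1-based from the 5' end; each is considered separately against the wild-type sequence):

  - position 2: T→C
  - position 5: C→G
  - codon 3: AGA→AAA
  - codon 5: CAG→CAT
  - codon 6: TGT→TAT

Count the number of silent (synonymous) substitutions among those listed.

Codon 1: ATG (Met) → ACG (Thr) — missense.
Codon 2: GCA (Ala) → GGA (Gly) — missense.
Codon 3: AGA (Arg) → AAA (Lys) — missense.
Codon 5: CAG (Gln) → CAT (His) — missense.
Codon 6: TGT (Cys) → TAT (Tyr) — missense.
Synonymous: 0 of 5.

0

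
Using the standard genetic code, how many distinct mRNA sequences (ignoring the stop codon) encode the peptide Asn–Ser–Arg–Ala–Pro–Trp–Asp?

Asn: 2 codons.
Ser: 6 codons.
Arg: 6 codons.
Ala: 4 codons.
Pro: 4 codons.
Trp: 1 codon.
Asp: 2 codons.
2 × 6 × 6 × 4 × 4 × 1 × 2 = 2304.

2304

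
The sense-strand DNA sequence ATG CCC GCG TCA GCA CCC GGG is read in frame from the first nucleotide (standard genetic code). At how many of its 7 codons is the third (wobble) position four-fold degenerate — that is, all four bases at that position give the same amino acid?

6

Codon 1 ATG (Met): third position 1-fold.
Codon 2 CCC (Pro): third position 4-fold.
Codon 3 GCG (Ala): third position 4-fold.
Codon 4 TCA (Ser): third position 4-fold.
Codon 5 GCA (Ala): third position 4-fold.
Codon 6 CCC (Pro): third position 4-fold.
Codon 7 GGG (Gly): third position 4-fold.
Four-fold degenerate third positions: 6.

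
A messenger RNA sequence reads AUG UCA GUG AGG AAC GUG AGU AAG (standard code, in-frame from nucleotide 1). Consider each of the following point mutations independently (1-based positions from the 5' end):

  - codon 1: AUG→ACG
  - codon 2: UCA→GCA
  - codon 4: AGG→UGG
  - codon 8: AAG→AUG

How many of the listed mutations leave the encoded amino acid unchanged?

Codon 1: AUG (Met) → ACG (Thr) — missense.
Codon 2: UCA (Ser) → GCA (Ala) — missense.
Codon 4: AGG (Arg) → UGG (Trp) — missense.
Codon 8: AAG (Lys) → AUG (Met) — missense.
Synonymous: 0 of 4.

0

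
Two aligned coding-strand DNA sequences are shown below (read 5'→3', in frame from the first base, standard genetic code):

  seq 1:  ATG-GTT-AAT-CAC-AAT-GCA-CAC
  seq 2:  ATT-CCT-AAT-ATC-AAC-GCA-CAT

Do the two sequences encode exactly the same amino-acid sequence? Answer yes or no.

no

Codon 1: ATG Met / ATT Ile — nonsynonymous.
Codon 2: GTT Val / CCT Pro — nonsynonymous.
Codon 3: AAT Asn / AAT Asn — identical.
Codon 4: CAC His / ATC Ile — nonsynonymous.
Codon 5: AAT Asn / AAC Asn — synonymous.
Codon 6: GCA Ala / GCA Ala — identical.
Codon 7: CAC His / CAT His — synonymous.
Nonsynonymous differences: 3 → different protein.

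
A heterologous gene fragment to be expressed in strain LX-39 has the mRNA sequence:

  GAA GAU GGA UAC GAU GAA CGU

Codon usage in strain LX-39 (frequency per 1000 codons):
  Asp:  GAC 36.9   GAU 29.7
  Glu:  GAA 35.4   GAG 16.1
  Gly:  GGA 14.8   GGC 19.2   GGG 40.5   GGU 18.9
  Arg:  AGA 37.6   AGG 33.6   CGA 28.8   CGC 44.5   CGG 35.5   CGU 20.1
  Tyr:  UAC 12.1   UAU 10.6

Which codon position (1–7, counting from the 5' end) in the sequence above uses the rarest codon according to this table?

4

Codon 1 GAA (Glu): 35.4 per 1000.
Codon 2 GAU (Asp): 29.7 per 1000.
Codon 3 GGA (Gly): 14.8 per 1000.
Codon 4 UAC (Tyr): 12.1 per 1000.
Codon 5 GAU (Asp): 29.7 per 1000.
Codon 6 GAA (Glu): 35.4 per 1000.
Codon 7 CGU (Arg): 20.1 per 1000.
Lowest frequency is 12.1 at codon 4.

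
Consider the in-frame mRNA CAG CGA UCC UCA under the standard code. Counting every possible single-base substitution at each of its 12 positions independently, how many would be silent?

Codon 1 (CAG, Gln): 1 synonymous substitution.
Codon 2 (CGA, Arg): 4 synonymous substitutions.
Codon 3 (UCC, Ser): 3 synonymous substitutions.
Codon 4 (UCA, Ser): 3 synonymous substitutions.
Total: 1 + 4 + 3 + 3 = 11.

11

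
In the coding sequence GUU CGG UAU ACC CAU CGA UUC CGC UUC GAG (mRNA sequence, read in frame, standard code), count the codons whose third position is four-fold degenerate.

5

Codon 1 GUU (Val): third position 4-fold.
Codon 2 CGG (Arg): third position 4-fold.
Codon 3 UAU (Tyr): third position 2-fold.
Codon 4 ACC (Thr): third position 4-fold.
Codon 5 CAU (His): third position 2-fold.
Codon 6 CGA (Arg): third position 4-fold.
Codon 7 UUC (Phe): third position 2-fold.
Codon 8 CGC (Arg): third position 4-fold.
Codon 9 UUC (Phe): third position 2-fold.
Codon 10 GAG (Glu): third position 2-fold.
Four-fold degenerate third positions: 5.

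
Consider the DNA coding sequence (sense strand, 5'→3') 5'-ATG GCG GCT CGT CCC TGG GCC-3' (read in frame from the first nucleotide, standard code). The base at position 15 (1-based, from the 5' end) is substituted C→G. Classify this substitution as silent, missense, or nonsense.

silent

Position 15 falls in codon 5: CCC → Pro.
After the substitution the codon is CCG → Pro.
Both encode Pro, so the change is synonymous.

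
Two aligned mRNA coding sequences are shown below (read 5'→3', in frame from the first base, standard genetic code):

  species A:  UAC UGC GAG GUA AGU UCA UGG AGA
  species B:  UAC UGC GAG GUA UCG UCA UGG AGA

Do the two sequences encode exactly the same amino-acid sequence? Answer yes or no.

Codon 1: UAC Tyr / UAC Tyr — identical.
Codon 2: UGC Cys / UGC Cys — identical.
Codon 3: GAG Glu / GAG Glu — identical.
Codon 4: GUA Val / GUA Val — identical.
Codon 5: AGU Ser / UCG Ser — synonymous.
Codon 6: UCA Ser / UCA Ser — identical.
Codon 7: UGG Trp / UGG Trp — identical.
Codon 8: AGA Arg / AGA Arg — identical.
Nonsynonymous differences: 0 → same protein.

yes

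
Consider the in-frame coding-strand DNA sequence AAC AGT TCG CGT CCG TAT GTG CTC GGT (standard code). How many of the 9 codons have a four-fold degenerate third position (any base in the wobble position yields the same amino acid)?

6

Codon 1 AAC (Asn): third position 2-fold.
Codon 2 AGT (Ser): third position 2-fold.
Codon 3 TCG (Ser): third position 4-fold.
Codon 4 CGT (Arg): third position 4-fold.
Codon 5 CCG (Pro): third position 4-fold.
Codon 6 TAT (Tyr): third position 2-fold.
Codon 7 GTG (Val): third position 4-fold.
Codon 8 CTC (Leu): third position 4-fold.
Codon 9 GGT (Gly): third position 4-fold.
Four-fold degenerate third positions: 6.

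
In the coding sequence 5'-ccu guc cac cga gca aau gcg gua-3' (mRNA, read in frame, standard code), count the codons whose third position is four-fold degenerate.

6

Codon 1 CCU (Pro): third position 4-fold.
Codon 2 GUC (Val): third position 4-fold.
Codon 3 CAC (His): third position 2-fold.
Codon 4 CGA (Arg): third position 4-fold.
Codon 5 GCA (Ala): third position 4-fold.
Codon 6 AAU (Asn): third position 2-fold.
Codon 7 GCG (Ala): third position 4-fold.
Codon 8 GUA (Val): third position 4-fold.
Four-fold degenerate third positions: 6.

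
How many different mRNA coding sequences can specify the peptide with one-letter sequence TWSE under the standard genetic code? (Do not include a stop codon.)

Thr: 4 codons.
Trp: 1 codon.
Ser: 6 codons.
Glu: 2 codons.
4 × 1 × 6 × 2 = 48.

48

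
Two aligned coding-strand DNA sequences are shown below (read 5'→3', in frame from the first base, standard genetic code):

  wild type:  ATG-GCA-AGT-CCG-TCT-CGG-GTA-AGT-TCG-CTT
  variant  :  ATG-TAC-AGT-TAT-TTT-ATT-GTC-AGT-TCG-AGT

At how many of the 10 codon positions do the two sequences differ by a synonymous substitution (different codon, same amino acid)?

1

Codon 1: ATG Met / ATG Met — identical.
Codon 2: GCA Ala / TAC Tyr — nonsynonymous.
Codon 3: AGT Ser / AGT Ser — identical.
Codon 4: CCG Pro / TAT Tyr — nonsynonymous.
Codon 5: TCT Ser / TTT Phe — nonsynonymous.
Codon 6: CGG Arg / ATT Ile — nonsynonymous.
Codon 7: GTA Val / GTC Val — synonymous.
Codon 8: AGT Ser / AGT Ser — identical.
Codon 9: TCG Ser / TCG Ser — identical.
Codon 10: CTT Leu / AGT Ser — nonsynonymous.
Synonymous differences: 1.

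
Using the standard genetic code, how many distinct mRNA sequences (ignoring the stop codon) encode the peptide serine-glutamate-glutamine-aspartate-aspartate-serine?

576

Ser: 6 codons.
Glu: 2 codons.
Gln: 2 codons.
Asp: 2 codons.
Asp: 2 codons.
Ser: 6 codons.
6 × 2 × 2 × 2 × 2 × 6 = 576.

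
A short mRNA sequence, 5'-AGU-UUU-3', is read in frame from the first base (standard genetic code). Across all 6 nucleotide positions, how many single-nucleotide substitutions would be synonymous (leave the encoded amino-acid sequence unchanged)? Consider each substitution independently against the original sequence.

2

Codon 1 (AGU, Ser): 1 synonymous substitution.
Codon 2 (UUU, Phe): 1 synonymous substitution.
Total: 1 + 1 = 2.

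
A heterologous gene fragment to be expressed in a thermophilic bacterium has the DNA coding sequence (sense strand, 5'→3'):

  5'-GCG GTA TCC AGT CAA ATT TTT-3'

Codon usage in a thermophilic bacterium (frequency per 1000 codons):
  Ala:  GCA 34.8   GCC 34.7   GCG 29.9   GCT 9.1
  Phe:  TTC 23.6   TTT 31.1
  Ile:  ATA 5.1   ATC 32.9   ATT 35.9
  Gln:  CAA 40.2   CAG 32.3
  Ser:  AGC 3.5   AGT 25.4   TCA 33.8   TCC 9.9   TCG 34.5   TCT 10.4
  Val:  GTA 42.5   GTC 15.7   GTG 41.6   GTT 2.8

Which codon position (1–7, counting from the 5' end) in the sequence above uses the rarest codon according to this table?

Codon 1 GCG (Ala): 29.9 per 1000.
Codon 2 GTA (Val): 42.5 per 1000.
Codon 3 TCC (Ser): 9.9 per 1000.
Codon 4 AGT (Ser): 25.4 per 1000.
Codon 5 CAA (Gln): 40.2 per 1000.
Codon 6 ATT (Ile): 35.9 per 1000.
Codon 7 TTT (Phe): 31.1 per 1000.
Lowest frequency is 9.9 at codon 3.

3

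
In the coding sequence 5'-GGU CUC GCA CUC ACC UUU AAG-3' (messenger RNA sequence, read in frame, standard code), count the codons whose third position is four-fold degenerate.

5

Codon 1 GGU (Gly): third position 4-fold.
Codon 2 CUC (Leu): third position 4-fold.
Codon 3 GCA (Ala): third position 4-fold.
Codon 4 CUC (Leu): third position 4-fold.
Codon 5 ACC (Thr): third position 4-fold.
Codon 6 UUU (Phe): third position 2-fold.
Codon 7 AAG (Lys): third position 2-fold.
Four-fold degenerate third positions: 5.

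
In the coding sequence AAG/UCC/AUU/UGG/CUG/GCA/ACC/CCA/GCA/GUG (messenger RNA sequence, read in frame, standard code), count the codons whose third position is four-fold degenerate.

7

Codon 1 AAG (Lys): third position 2-fold.
Codon 2 UCC (Ser): third position 4-fold.
Codon 3 AUU (Ile): third position 3-fold.
Codon 4 UGG (Trp): third position 1-fold.
Codon 5 CUG (Leu): third position 4-fold.
Codon 6 GCA (Ala): third position 4-fold.
Codon 7 ACC (Thr): third position 4-fold.
Codon 8 CCA (Pro): third position 4-fold.
Codon 9 GCA (Ala): third position 4-fold.
Codon 10 GUG (Val): third position 4-fold.
Four-fold degenerate third positions: 7.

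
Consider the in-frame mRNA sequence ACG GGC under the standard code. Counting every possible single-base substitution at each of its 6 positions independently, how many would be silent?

Codon 1 (ACG, Thr): 3 synonymous substitutions.
Codon 2 (GGC, Gly): 3 synonymous substitutions.
Total: 3 + 3 = 6.

6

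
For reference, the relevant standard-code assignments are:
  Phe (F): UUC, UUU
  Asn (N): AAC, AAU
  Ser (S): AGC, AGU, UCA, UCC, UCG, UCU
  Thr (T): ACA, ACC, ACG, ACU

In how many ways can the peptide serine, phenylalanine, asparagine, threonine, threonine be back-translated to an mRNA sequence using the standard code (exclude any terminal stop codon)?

384

Ser: 6 codons.
Phe: 2 codons.
Asn: 2 codons.
Thr: 4 codons.
Thr: 4 codons.
6 × 2 × 2 × 4 × 4 = 384.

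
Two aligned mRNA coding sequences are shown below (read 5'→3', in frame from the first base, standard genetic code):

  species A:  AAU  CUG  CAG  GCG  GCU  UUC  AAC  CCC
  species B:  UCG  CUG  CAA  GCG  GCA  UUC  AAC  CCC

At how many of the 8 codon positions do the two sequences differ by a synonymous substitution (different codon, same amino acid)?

2

Codon 1: AAU Asn / UCG Ser — nonsynonymous.
Codon 2: CUG Leu / CUG Leu — identical.
Codon 3: CAG Gln / CAA Gln — synonymous.
Codon 4: GCG Ala / GCG Ala — identical.
Codon 5: GCU Ala / GCA Ala — synonymous.
Codon 6: UUC Phe / UUC Phe — identical.
Codon 7: AAC Asn / AAC Asn — identical.
Codon 8: CCC Pro / CCC Pro — identical.
Synonymous differences: 2.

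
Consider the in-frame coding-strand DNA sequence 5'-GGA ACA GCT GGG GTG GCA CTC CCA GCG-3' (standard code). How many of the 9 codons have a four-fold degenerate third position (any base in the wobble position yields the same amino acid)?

Codon 1 GGA (Gly): third position 4-fold.
Codon 2 ACA (Thr): third position 4-fold.
Codon 3 GCT (Ala): third position 4-fold.
Codon 4 GGG (Gly): third position 4-fold.
Codon 5 GTG (Val): third position 4-fold.
Codon 6 GCA (Ala): third position 4-fold.
Codon 7 CTC (Leu): third position 4-fold.
Codon 8 CCA (Pro): third position 4-fold.
Codon 9 GCG (Ala): third position 4-fold.
Four-fold degenerate third positions: 9.

9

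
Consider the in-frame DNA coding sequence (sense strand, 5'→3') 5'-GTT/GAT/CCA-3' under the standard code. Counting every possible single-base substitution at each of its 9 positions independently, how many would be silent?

Codon 1 (GTT, Val): 3 synonymous substitutions.
Codon 2 (GAT, Asp): 1 synonymous substitution.
Codon 3 (CCA, Pro): 3 synonymous substitutions.
Total: 3 + 1 + 3 = 7.

7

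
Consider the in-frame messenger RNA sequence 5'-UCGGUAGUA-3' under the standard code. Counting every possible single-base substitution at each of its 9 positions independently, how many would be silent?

Codon 1 (UCG, Ser): 3 synonymous substitutions.
Codon 2 (GUA, Val): 3 synonymous substitutions.
Codon 3 (GUA, Val): 3 synonymous substitutions.
Total: 3 + 3 + 3 = 9.

9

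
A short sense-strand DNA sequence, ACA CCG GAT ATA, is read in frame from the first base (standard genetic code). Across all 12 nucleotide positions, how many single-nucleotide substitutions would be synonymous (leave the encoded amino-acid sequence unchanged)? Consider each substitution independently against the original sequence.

9

Codon 1 (ACA, Thr): 3 synonymous substitutions.
Codon 2 (CCG, Pro): 3 synonymous substitutions.
Codon 3 (GAT, Asp): 1 synonymous substitution.
Codon 4 (ATA, Ile): 2 synonymous substitutions.
Total: 3 + 3 + 1 + 2 = 9.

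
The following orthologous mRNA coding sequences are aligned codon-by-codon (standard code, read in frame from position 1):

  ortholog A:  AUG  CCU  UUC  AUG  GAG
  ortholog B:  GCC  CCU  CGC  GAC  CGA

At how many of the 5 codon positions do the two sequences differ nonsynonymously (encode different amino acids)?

4

Codon 1: AUG Met / GCC Ala — nonsynonymous.
Codon 2: CCU Pro / CCU Pro — identical.
Codon 3: UUC Phe / CGC Arg — nonsynonymous.
Codon 4: AUG Met / GAC Asp — nonsynonymous.
Codon 5: GAG Glu / CGA Arg — nonsynonymous.
Nonsynonymous differences: 4.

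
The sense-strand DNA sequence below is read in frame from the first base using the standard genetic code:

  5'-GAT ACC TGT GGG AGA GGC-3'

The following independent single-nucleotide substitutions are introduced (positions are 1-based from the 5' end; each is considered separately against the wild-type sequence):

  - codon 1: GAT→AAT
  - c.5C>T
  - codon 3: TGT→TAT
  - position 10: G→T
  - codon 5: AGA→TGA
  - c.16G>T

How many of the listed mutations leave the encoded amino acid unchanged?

0

Codon 1: GAT (Asp) → AAT (Asn) — missense.
Codon 2: ACC (Thr) → ATC (Ile) — missense.
Codon 3: TGT (Cys) → TAT (Tyr) — missense.
Codon 4: GGG (Gly) → TGG (Trp) — missense.
Codon 5: AGA (Arg) → TGA (Stop) — nonsense.
Codon 6: GGC (Gly) → TGC (Cys) — missense.
Synonymous: 0 of 6.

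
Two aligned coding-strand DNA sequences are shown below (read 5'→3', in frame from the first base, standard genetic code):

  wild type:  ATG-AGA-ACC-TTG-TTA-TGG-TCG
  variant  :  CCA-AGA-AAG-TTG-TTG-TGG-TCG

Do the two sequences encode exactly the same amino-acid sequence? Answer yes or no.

Codon 1: ATG Met / CCA Pro — nonsynonymous.
Codon 2: AGA Arg / AGA Arg — identical.
Codon 3: ACC Thr / AAG Lys — nonsynonymous.
Codon 4: TTG Leu / TTG Leu — identical.
Codon 5: TTA Leu / TTG Leu — synonymous.
Codon 6: TGG Trp / TGG Trp — identical.
Codon 7: TCG Ser / TCG Ser — identical.
Nonsynonymous differences: 2 → different protein.

no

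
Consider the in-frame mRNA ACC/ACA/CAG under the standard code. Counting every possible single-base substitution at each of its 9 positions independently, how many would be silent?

7

Codon 1 (ACC, Thr): 3 synonymous substitutions.
Codon 2 (ACA, Thr): 3 synonymous substitutions.
Codon 3 (CAG, Gln): 1 synonymous substitution.
Total: 3 + 3 + 1 = 7.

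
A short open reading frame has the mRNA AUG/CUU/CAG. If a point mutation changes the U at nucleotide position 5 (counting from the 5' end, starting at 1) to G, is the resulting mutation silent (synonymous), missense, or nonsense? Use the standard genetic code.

missense

Position 5 falls in codon 2: CUU → Leu.
After the substitution the codon is CGU → Arg.
Leu ≠ Arg, so this is a missense mutation.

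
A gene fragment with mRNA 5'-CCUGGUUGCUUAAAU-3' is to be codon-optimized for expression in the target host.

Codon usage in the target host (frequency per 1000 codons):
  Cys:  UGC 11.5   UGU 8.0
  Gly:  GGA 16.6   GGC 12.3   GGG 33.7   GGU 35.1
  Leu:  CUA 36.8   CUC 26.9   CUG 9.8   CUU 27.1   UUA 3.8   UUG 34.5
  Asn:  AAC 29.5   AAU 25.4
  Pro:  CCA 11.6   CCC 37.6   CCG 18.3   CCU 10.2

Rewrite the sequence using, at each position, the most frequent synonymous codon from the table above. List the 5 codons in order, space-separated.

CCC GGU UGC CUA AAC

Codon 1 (Pro): best is CCC at 37.6.
Codon 2 (Gly): best is GGU at 35.1.
Codon 3 (Cys): best is UGC at 11.5.
Codon 4 (Leu): best is CUA at 36.8.
Codon 5 (Asn): best is AAC at 29.5.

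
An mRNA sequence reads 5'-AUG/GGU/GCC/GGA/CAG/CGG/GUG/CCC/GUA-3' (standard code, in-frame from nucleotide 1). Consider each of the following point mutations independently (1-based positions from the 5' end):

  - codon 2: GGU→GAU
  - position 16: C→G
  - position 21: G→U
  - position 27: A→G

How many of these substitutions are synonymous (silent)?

Codon 2: GGU (Gly) → GAU (Asp) — missense.
Codon 6: CGG (Arg) → GGG (Gly) — missense.
Codon 7: GUG (Val) → GUU (Val) — synonymous.
Codon 9: GUA (Val) → GUG (Val) — synonymous.
Synonymous: 2 of 4.

2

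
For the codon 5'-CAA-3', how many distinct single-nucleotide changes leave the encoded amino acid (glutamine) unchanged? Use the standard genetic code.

1

Position 1: none → 0 synonymous.
Position 2: none → 0 synonymous.
Position 3: CAG → 1 synonymous.
Total: 0 + 0 + 1 = 1.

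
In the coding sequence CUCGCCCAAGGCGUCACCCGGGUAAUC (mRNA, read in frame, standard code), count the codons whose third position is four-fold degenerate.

7

Codon 1 CUC (Leu): third position 4-fold.
Codon 2 GCC (Ala): third position 4-fold.
Codon 3 CAA (Gln): third position 2-fold.
Codon 4 GGC (Gly): third position 4-fold.
Codon 5 GUC (Val): third position 4-fold.
Codon 6 ACC (Thr): third position 4-fold.
Codon 7 CGG (Arg): third position 4-fold.
Codon 8 GUA (Val): third position 4-fold.
Codon 9 AUC (Ile): third position 3-fold.
Four-fold degenerate third positions: 7.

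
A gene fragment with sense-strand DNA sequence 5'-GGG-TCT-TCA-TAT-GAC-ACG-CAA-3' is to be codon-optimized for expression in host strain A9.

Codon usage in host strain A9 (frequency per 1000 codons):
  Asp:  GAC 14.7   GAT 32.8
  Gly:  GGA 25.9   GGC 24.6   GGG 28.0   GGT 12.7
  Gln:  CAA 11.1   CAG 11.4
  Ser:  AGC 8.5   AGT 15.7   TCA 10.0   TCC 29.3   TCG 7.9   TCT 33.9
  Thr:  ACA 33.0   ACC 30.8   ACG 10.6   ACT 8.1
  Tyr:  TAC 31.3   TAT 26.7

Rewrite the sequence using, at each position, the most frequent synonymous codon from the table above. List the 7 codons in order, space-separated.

GGG TCT TCT TAC GAT ACA CAG

Codon 1 (Gly): best is GGG at 28.0.
Codon 2 (Ser): best is TCT at 33.9.
Codon 3 (Ser): best is TCT at 33.9.
Codon 4 (Tyr): best is TAC at 31.3.
Codon 5 (Asp): best is GAT at 32.8.
Codon 6 (Thr): best is ACA at 33.0.
Codon 7 (Gln): best is CAG at 11.4.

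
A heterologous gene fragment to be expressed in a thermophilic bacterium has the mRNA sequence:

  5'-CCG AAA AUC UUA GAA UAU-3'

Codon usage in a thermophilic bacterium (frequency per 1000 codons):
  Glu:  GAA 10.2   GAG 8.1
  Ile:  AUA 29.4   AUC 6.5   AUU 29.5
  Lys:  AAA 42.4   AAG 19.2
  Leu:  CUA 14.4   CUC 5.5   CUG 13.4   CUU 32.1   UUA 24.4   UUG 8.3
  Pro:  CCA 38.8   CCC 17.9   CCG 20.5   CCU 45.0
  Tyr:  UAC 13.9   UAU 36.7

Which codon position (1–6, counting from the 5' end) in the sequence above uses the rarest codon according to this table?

Codon 1 CCG (Pro): 20.5 per 1000.
Codon 2 AAA (Lys): 42.4 per 1000.
Codon 3 AUC (Ile): 6.5 per 1000.
Codon 4 UUA (Leu): 24.4 per 1000.
Codon 5 GAA (Glu): 10.2 per 1000.
Codon 6 UAU (Tyr): 36.7 per 1000.
Lowest frequency is 6.5 at codon 3.

3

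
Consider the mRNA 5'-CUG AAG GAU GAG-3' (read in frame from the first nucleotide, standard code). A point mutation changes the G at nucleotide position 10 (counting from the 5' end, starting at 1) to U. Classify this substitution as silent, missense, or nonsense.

Position 10 falls in codon 4: GAG → Glu.
After the substitution the codon is UAG → Stop.
The new codon is a stop codon, so this is a nonsense mutation.

nonsense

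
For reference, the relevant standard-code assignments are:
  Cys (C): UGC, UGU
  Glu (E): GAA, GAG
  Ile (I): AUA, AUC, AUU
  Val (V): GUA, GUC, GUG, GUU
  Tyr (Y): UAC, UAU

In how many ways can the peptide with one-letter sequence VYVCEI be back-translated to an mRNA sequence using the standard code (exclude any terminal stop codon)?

Val: 4 codons.
Tyr: 2 codons.
Val: 4 codons.
Cys: 2 codons.
Glu: 2 codons.
Ile: 3 codons.
4 × 2 × 4 × 2 × 2 × 3 = 384.

384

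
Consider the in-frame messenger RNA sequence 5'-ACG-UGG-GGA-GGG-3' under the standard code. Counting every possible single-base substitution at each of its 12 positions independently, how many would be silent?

Codon 1 (ACG, Thr): 3 synonymous substitutions.
Codon 2 (UGG, Trp): 0 synonymous substitutions.
Codon 3 (GGA, Gly): 3 synonymous substitutions.
Codon 4 (GGG, Gly): 3 synonymous substitutions.
Total: 3 + 0 + 3 + 3 = 9.

9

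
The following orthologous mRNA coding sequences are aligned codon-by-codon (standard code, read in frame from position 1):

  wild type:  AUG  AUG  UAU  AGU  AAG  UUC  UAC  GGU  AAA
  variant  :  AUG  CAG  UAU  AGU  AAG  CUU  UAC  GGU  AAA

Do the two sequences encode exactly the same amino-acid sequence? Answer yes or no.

Codon 1: AUG Met / AUG Met — identical.
Codon 2: AUG Met / CAG Gln — nonsynonymous.
Codon 3: UAU Tyr / UAU Tyr — identical.
Codon 4: AGU Ser / AGU Ser — identical.
Codon 5: AAG Lys / AAG Lys — identical.
Codon 6: UUC Phe / CUU Leu — nonsynonymous.
Codon 7: UAC Tyr / UAC Tyr — identical.
Codon 8: GGU Gly / GGU Gly — identical.
Codon 9: AAA Lys / AAA Lys — identical.
Nonsynonymous differences: 2 → different protein.

no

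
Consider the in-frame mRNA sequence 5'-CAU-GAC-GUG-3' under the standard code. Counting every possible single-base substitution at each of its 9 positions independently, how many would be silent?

Codon 1 (CAU, His): 1 synonymous substitution.
Codon 2 (GAC, Asp): 1 synonymous substitution.
Codon 3 (GUG, Val): 3 synonymous substitutions.
Total: 1 + 1 + 3 = 5.

5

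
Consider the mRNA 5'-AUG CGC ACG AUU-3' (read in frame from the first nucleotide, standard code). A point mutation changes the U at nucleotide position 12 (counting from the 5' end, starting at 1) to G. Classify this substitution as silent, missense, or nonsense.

missense

Position 12 falls in codon 4: AUU → Ile.
After the substitution the codon is AUG → Met.
Ile ≠ Met, so this is a missense mutation.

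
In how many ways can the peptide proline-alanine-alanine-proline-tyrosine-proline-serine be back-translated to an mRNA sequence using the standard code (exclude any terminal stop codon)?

12288

Pro: 4 codons.
Ala: 4 codons.
Ala: 4 codons.
Pro: 4 codons.
Tyr: 2 codons.
Pro: 4 codons.
Ser: 6 codons.
4 × 4 × 4 × 4 × 2 × 4 × 6 = 12288.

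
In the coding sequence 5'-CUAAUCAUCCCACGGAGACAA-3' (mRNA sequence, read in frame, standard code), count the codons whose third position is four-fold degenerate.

3

Codon 1 CUA (Leu): third position 4-fold.
Codon 2 AUC (Ile): third position 3-fold.
Codon 3 AUC (Ile): third position 3-fold.
Codon 4 CCA (Pro): third position 4-fold.
Codon 5 CGG (Arg): third position 4-fold.
Codon 6 AGA (Arg): third position 2-fold.
Codon 7 CAA (Gln): third position 2-fold.
Four-fold degenerate third positions: 3.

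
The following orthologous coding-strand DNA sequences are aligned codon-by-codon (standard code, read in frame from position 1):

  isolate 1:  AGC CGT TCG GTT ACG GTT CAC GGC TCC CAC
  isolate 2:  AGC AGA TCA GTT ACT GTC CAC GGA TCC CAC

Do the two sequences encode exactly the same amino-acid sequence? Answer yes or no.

yes

Codon 1: AGC Ser / AGC Ser — identical.
Codon 2: CGT Arg / AGA Arg — synonymous.
Codon 3: TCG Ser / TCA Ser — synonymous.
Codon 4: GTT Val / GTT Val — identical.
Codon 5: ACG Thr / ACT Thr — synonymous.
Codon 6: GTT Val / GTC Val — synonymous.
Codon 7: CAC His / CAC His — identical.
Codon 8: GGC Gly / GGA Gly — synonymous.
Codon 9: TCC Ser / TCC Ser — identical.
Codon 10: CAC His / CAC His — identical.
Nonsynonymous differences: 0 → same protein.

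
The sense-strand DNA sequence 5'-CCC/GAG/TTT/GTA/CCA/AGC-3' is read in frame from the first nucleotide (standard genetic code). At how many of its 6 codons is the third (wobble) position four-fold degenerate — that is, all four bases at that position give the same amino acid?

3

Codon 1 CCC (Pro): third position 4-fold.
Codon 2 GAG (Glu): third position 2-fold.
Codon 3 TTT (Phe): third position 2-fold.
Codon 4 GTA (Val): third position 4-fold.
Codon 5 CCA (Pro): third position 4-fold.
Codon 6 AGC (Ser): third position 2-fold.
Four-fold degenerate third positions: 3.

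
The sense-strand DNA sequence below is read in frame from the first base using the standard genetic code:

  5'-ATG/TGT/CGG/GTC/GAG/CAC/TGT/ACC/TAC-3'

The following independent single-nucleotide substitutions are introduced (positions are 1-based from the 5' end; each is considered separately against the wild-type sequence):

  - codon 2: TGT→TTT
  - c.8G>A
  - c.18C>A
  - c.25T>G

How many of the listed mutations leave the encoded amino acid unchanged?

Codon 2: TGT (Cys) → TTT (Phe) — missense.
Codon 3: CGG (Arg) → CAG (Gln) — missense.
Codon 6: CAC (His) → CAA (Gln) — missense.
Codon 9: TAC (Tyr) → GAC (Asp) — missense.
Synonymous: 0 of 4.

0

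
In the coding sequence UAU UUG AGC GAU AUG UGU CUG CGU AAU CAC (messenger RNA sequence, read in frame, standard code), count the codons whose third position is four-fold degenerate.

2

Codon 1 UAU (Tyr): third position 2-fold.
Codon 2 UUG (Leu): third position 2-fold.
Codon 3 AGC (Ser): third position 2-fold.
Codon 4 GAU (Asp): third position 2-fold.
Codon 5 AUG (Met): third position 1-fold.
Codon 6 UGU (Cys): third position 2-fold.
Codon 7 CUG (Leu): third position 4-fold.
Codon 8 CGU (Arg): third position 4-fold.
Codon 9 AAU (Asn): third position 2-fold.
Codon 10 CAC (His): third position 2-fold.
Four-fold degenerate third positions: 2.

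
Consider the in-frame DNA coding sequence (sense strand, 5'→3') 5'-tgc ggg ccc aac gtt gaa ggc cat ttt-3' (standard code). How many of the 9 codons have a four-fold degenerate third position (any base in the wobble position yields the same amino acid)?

4

Codon 1 TGC (Cys): third position 2-fold.
Codon 2 GGG (Gly): third position 4-fold.
Codon 3 CCC (Pro): third position 4-fold.
Codon 4 AAC (Asn): third position 2-fold.
Codon 5 GTT (Val): third position 4-fold.
Codon 6 GAA (Glu): third position 2-fold.
Codon 7 GGC (Gly): third position 4-fold.
Codon 8 CAT (His): third position 2-fold.
Codon 9 TTT (Phe): third position 2-fold.
Four-fold degenerate third positions: 4.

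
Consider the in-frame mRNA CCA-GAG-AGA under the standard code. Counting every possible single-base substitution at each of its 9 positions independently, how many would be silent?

Codon 1 (CCA, Pro): 3 synonymous substitutions.
Codon 2 (GAG, Glu): 1 synonymous substitution.
Codon 3 (AGA, Arg): 2 synonymous substitutions.
Total: 3 + 1 + 2 = 6.

6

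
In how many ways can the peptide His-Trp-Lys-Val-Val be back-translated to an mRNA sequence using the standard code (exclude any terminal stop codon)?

64

His: 2 codons.
Trp: 1 codon.
Lys: 2 codons.
Val: 4 codons.
Val: 4 codons.
2 × 1 × 2 × 4 × 4 = 64.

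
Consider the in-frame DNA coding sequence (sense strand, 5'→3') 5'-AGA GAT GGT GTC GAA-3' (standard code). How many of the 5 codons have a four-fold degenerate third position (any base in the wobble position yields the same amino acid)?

Codon 1 AGA (Arg): third position 2-fold.
Codon 2 GAT (Asp): third position 2-fold.
Codon 3 GGT (Gly): third position 4-fold.
Codon 4 GTC (Val): third position 4-fold.
Codon 5 GAA (Glu): third position 2-fold.
Four-fold degenerate third positions: 2.

2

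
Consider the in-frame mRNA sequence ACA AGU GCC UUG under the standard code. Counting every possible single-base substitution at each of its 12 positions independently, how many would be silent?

Codon 1 (ACA, Thr): 3 synonymous substitutions.
Codon 2 (AGU, Ser): 1 synonymous substitution.
Codon 3 (GCC, Ala): 3 synonymous substitutions.
Codon 4 (UUG, Leu): 2 synonymous substitutions.
Total: 3 + 1 + 3 + 2 = 9.

9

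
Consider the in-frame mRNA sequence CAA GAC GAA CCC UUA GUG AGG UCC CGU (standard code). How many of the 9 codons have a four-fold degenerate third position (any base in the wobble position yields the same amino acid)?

4

Codon 1 CAA (Gln): third position 2-fold.
Codon 2 GAC (Asp): third position 2-fold.
Codon 3 GAA (Glu): third position 2-fold.
Codon 4 CCC (Pro): third position 4-fold.
Codon 5 UUA (Leu): third position 2-fold.
Codon 6 GUG (Val): third position 4-fold.
Codon 7 AGG (Arg): third position 2-fold.
Codon 8 UCC (Ser): third position 4-fold.
Codon 9 CGU (Arg): third position 4-fold.
Four-fold degenerate third positions: 4.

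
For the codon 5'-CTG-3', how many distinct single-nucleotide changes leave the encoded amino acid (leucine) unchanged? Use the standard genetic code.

Position 1: TTG → 1 synonymous.
Position 2: none → 0 synonymous.
Position 3: CTT, CTC, CTA → 3 synonymous.
Total: 1 + 0 + 3 = 4.

4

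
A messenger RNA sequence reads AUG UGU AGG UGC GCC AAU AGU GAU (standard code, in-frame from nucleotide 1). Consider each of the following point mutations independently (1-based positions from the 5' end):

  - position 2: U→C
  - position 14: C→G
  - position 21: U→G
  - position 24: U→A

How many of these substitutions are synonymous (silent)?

0

Codon 1: AUG (Met) → ACG (Thr) — missense.
Codon 5: GCC (Ala) → GGC (Gly) — missense.
Codon 7: AGU (Ser) → AGG (Arg) — missense.
Codon 8: GAU (Asp) → GAA (Glu) — missense.
Synonymous: 0 of 4.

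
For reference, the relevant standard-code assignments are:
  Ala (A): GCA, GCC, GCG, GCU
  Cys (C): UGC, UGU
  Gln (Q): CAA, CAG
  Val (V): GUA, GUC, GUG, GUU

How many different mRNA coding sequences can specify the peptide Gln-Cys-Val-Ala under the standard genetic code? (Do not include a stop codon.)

64

Gln: 2 codons.
Cys: 2 codons.
Val: 4 codons.
Ala: 4 codons.
2 × 2 × 4 × 4 = 64.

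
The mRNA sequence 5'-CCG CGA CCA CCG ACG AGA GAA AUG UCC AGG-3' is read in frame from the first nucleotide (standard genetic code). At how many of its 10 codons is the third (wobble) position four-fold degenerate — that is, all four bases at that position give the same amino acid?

Codon 1 CCG (Pro): third position 4-fold.
Codon 2 CGA (Arg): third position 4-fold.
Codon 3 CCA (Pro): third position 4-fold.
Codon 4 CCG (Pro): third position 4-fold.
Codon 5 ACG (Thr): third position 4-fold.
Codon 6 AGA (Arg): third position 2-fold.
Codon 7 GAA (Glu): third position 2-fold.
Codon 8 AUG (Met): third position 1-fold.
Codon 9 UCC (Ser): third position 4-fold.
Codon 10 AGG (Arg): third position 2-fold.
Four-fold degenerate third positions: 6.

6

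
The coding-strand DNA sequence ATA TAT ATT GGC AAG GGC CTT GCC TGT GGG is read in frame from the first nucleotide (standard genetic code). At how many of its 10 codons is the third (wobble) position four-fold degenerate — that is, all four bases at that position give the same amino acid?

5

Codon 1 ATA (Ile): third position 3-fold.
Codon 2 TAT (Tyr): third position 2-fold.
Codon 3 ATT (Ile): third position 3-fold.
Codon 4 GGC (Gly): third position 4-fold.
Codon 5 AAG (Lys): third position 2-fold.
Codon 6 GGC (Gly): third position 4-fold.
Codon 7 CTT (Leu): third position 4-fold.
Codon 8 GCC (Ala): third position 4-fold.
Codon 9 TGT (Cys): third position 2-fold.
Codon 10 GGG (Gly): third position 4-fold.
Four-fold degenerate third positions: 5.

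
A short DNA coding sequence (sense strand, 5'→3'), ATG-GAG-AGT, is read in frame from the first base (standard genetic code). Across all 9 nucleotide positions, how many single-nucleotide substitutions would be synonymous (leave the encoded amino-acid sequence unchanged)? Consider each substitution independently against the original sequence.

2

Codon 1 (ATG, Met): 0 synonymous substitutions.
Codon 2 (GAG, Glu): 1 synonymous substitution.
Codon 3 (AGT, Ser): 1 synonymous substitution.
Total: 0 + 1 + 1 = 2.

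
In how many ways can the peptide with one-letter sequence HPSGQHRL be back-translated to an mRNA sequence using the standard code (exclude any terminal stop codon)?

27648

His: 2 codons.
Pro: 4 codons.
Ser: 6 codons.
Gly: 4 codons.
Gln: 2 codons.
His: 2 codons.
Arg: 6 codons.
Leu: 6 codons.
2 × 4 × 6 × 4 × 2 × 2 × 6 × 6 = 27648.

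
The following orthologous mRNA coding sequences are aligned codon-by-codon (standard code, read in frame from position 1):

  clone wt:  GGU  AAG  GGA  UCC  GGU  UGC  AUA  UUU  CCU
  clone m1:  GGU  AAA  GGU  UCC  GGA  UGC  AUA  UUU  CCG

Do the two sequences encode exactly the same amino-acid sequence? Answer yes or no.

Codon 1: GGU Gly / GGU Gly — identical.
Codon 2: AAG Lys / AAA Lys — synonymous.
Codon 3: GGA Gly / GGU Gly — synonymous.
Codon 4: UCC Ser / UCC Ser — identical.
Codon 5: GGU Gly / GGA Gly — synonymous.
Codon 6: UGC Cys / UGC Cys — identical.
Codon 7: AUA Ile / AUA Ile — identical.
Codon 8: UUU Phe / UUU Phe — identical.
Codon 9: CCU Pro / CCG Pro — synonymous.
Nonsynonymous differences: 0 → same protein.

yes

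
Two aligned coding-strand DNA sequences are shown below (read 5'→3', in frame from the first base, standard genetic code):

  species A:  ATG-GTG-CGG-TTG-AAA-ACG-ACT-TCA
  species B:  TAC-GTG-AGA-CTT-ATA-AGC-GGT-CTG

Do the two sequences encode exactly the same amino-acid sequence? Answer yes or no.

Codon 1: ATG Met / TAC Tyr — nonsynonymous.
Codon 2: GTG Val / GTG Val — identical.
Codon 3: CGG Arg / AGA Arg — synonymous.
Codon 4: TTG Leu / CTT Leu — synonymous.
Codon 5: AAA Lys / ATA Ile — nonsynonymous.
Codon 6: ACG Thr / AGC Ser — nonsynonymous.
Codon 7: ACT Thr / GGT Gly — nonsynonymous.
Codon 8: TCA Ser / CTG Leu — nonsynonymous.
Nonsynonymous differences: 5 → different protein.

no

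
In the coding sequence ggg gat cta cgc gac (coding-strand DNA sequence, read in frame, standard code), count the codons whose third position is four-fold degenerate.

3

Codon 1 GGG (Gly): third position 4-fold.
Codon 2 GAT (Asp): third position 2-fold.
Codon 3 CTA (Leu): third position 4-fold.
Codon 4 CGC (Arg): third position 4-fold.
Codon 5 GAC (Asp): third position 2-fold.
Four-fold degenerate third positions: 3.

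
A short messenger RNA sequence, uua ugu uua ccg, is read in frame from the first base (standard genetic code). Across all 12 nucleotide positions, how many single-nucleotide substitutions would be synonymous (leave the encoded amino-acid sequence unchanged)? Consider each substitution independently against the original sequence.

Codon 1 (UUA, Leu): 2 synonymous substitutions.
Codon 2 (UGU, Cys): 1 synonymous substitution.
Codon 3 (UUA, Leu): 2 synonymous substitutions.
Codon 4 (CCG, Pro): 3 synonymous substitutions.
Total: 2 + 1 + 2 + 3 = 8.

8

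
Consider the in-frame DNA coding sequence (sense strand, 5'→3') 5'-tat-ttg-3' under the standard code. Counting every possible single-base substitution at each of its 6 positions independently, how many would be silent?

3

Codon 1 (TAT, Tyr): 1 synonymous substitution.
Codon 2 (TTG, Leu): 2 synonymous substitutions.
Total: 1 + 2 = 3.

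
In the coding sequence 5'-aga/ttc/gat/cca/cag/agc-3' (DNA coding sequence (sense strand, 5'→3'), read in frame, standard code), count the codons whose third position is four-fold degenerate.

1

Codon 1 AGA (Arg): third position 2-fold.
Codon 2 TTC (Phe): third position 2-fold.
Codon 3 GAT (Asp): third position 2-fold.
Codon 4 CCA (Pro): third position 4-fold.
Codon 5 CAG (Gln): third position 2-fold.
Codon 6 AGC (Ser): third position 2-fold.
Four-fold degenerate third positions: 1.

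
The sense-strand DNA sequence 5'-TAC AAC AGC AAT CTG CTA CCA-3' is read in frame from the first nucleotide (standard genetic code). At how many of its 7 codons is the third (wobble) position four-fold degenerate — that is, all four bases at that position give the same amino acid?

Codon 1 TAC (Tyr): third position 2-fold.
Codon 2 AAC (Asn): third position 2-fold.
Codon 3 AGC (Ser): third position 2-fold.
Codon 4 AAT (Asn): third position 2-fold.
Codon 5 CTG (Leu): third position 4-fold.
Codon 6 CTA (Leu): third position 4-fold.
Codon 7 CCA (Pro): third position 4-fold.
Four-fold degenerate third positions: 3.

3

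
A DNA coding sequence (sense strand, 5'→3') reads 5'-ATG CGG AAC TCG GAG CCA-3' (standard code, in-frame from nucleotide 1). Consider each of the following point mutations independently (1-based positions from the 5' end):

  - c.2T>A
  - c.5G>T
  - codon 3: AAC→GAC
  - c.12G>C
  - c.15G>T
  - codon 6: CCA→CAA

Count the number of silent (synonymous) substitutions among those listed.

Codon 1: ATG (Met) → AAG (Lys) — missense.
Codon 2: CGG (Arg) → CTG (Leu) — missense.
Codon 3: AAC (Asn) → GAC (Asp) — missense.
Codon 4: TCG (Ser) → TCC (Ser) — synonymous.
Codon 5: GAG (Glu) → GAT (Asp) — missense.
Codon 6: CCA (Pro) → CAA (Gln) — missense.
Synonymous: 1 of 6.

1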